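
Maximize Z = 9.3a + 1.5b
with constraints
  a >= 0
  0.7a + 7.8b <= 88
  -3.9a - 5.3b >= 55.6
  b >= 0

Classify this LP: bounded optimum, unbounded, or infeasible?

infeasible

The boundaries a = 0 and 0.7a + 7.8b = 88 meet at (0, 440/39), but that point violates -3.9a - 5.3b ≥ 55.6. Every candidate vertex is excluded by some other constraint, so the feasible region is empty.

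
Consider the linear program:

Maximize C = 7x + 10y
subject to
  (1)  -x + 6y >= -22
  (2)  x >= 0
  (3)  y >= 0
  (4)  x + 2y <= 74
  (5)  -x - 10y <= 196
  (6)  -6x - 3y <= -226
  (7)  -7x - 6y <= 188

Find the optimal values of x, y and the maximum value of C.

x = 61, y = 13/2, maximum C = 492

Vertices and C = 7x + 10y:
  (61, 13/2) → C = 492
  (474/13, 94/39) → C = 838/3
  (230/9, 218/9) → C = 3790/9

At the optimal vertex, -x + 6y = -22 and x + 2y = 74.
Solving simultaneously gives x = 61, y = 13/2.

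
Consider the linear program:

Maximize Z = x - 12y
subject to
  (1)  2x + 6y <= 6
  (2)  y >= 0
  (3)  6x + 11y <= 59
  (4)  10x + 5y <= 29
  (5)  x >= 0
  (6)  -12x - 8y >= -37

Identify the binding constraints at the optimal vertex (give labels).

Corner points and Z = x - 12y:
  (72/25, 1/25) → Z = 12/5
  (0, 1) → Z = -12
  (29/10, 0) → Z = 29/10
  (0, 0) → Z = 0

The maximum is at (29/10, 0). Substituting into each constraint, equality holds for (2) and (4); the remaining constraints have slack.

(2) and (4)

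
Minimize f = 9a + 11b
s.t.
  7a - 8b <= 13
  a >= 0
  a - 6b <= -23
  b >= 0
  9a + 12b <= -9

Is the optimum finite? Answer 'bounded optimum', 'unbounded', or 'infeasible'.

infeasible

The boundaries 7a - 8b = 13 and a - 6b = -23 meet at (131/17, 87/17), but that point violates 9a + 12b ≤ -9. Every candidate vertex is excluded by some other constraint, so the feasible region is empty.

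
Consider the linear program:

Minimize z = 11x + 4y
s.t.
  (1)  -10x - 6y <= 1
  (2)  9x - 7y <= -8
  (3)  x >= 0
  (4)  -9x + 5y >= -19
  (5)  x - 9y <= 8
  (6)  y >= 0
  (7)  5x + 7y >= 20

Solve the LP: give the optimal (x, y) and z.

x = 0, y = 20/7, minimum z = 80/7

Corner points and z = 11x + 4y:
  (173/18, 27/2) → z = 2875/18
  (6/7, 110/49) → z = 902/49
  (0, 20/7) → z = 80/7
The feasible region is unbounded (it extends along (0, 1), (5, 9)), but z strictly increases along every unbounded feasible direction, so there is no improving ray and the minimum is attained at a vertex.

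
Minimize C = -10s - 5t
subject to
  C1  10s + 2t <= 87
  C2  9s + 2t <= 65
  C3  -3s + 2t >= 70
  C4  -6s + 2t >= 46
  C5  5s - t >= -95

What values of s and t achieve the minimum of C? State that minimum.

s = -125/19, t = 1180/19, minimum C = -4650/19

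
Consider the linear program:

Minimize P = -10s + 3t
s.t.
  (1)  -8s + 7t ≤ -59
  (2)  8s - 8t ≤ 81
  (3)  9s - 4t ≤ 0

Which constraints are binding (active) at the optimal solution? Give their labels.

Vertices and P = -10s + 3t:
  (-95/8, -22) → P = 211/4
  (-236/31, -531/31) → P = 767/31
  (-81/10, -729/40) → P = 1053/40

The minimum is at (-236/31, -531/31). Substituting into each constraint, equality holds for (1) and (3); the remaining constraints have slack.

(1) and (3)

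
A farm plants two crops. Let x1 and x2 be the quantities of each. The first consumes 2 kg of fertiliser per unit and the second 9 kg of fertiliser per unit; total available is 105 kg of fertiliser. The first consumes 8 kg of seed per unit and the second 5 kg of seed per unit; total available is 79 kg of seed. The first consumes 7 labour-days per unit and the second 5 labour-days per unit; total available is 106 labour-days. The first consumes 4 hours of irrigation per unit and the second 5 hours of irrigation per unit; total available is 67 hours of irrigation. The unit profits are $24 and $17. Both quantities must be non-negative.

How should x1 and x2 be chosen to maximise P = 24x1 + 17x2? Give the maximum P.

x1 = 3, x2 = 11, maximum P = 259

Feasible corners and P = 24x1 + 17x2:
  (0, 0) → P = 0
  (0, 35/3) → P = 595/3
  (79/8, 0) → P = 237
  (3, 11) → P = 259

The binding constraints are 2x1 + 9x2 = 105 and 8x1 + 5x2 = 79.
Solving simultaneously gives x1 = 3, x2 = 11.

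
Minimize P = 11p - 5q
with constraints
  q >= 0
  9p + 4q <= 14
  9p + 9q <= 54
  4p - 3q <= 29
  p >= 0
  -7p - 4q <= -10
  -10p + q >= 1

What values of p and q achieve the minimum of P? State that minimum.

p = 0, q = 7/2, minimum P = -35/2

At the optimal vertex, 9p + 4q = 14 and p = 0.
Solving simultaneously gives p = 0, q = 7/2.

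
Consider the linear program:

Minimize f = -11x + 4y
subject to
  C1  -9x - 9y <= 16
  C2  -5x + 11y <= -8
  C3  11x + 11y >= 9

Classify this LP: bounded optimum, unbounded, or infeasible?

unbounded

From the feasible point (17/16, -43/176), moving in the direction (11, 5) keeps every constraint satisfied while f decreases without bound.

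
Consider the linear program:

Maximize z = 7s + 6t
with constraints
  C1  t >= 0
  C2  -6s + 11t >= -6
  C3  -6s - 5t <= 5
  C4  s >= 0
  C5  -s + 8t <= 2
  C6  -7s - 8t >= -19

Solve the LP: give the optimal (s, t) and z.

Corner points and z = 7s + 6t:
  (1, 0) → z = 7
  (0, 0) → z = 0
  (70/37, 18/37) → z = 598/37
  (0, 1/4) → z = 3/2

s = 70/37, t = 18/37, maximum z = 598/37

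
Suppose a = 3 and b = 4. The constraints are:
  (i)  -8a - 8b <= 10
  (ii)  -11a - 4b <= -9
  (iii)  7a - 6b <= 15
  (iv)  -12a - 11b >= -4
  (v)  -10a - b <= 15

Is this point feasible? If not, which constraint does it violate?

not feasible — violates (iv)

Constraint (iv): -12a - 11b = -80, which is not ≥ -4. All other constraints are satisfied.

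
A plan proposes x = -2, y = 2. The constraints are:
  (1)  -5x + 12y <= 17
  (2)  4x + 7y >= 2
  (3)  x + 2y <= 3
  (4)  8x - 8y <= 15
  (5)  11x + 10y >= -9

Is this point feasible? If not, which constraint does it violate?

Constraint (1): -5x + 12y = 34, which is not ≤ 17. All other constraints are satisfied.

not feasible — violates (1)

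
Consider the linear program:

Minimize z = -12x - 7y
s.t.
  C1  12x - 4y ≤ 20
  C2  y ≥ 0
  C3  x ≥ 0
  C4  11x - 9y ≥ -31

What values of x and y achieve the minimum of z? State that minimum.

Corner points and z = -12x - 7y:
  (5/3, 0) → z = -20
  (19/4, 37/4) → z = -487/4
  (0, 0) → z = 0
  (0, 31/9) → z = -217/9

The optimum lies where 12x - 4y = 20 and 11x - 9y = -31.
Solving simultaneously gives x = 19/4, y = 37/4.

x = 19/4, y = 37/4, minimum z = -487/4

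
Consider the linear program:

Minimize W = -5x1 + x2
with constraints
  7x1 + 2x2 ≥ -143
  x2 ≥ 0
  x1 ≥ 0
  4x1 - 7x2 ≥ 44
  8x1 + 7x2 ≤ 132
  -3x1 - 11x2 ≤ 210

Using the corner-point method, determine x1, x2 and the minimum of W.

Extreme points and W = -5x1 + x2:
  (11, 0) → W = -55
  (33/2, 0) → W = -165/2
  (44/3, 44/21) → W = -1496/21

x1 = 33/2, x2 = 0, minimum W = -165/2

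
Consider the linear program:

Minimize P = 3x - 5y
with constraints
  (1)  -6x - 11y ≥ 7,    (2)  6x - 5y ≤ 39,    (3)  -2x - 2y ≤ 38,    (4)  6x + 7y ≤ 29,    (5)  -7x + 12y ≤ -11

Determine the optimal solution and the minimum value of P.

Vertices and P = 3x - 5y:
  (197/48, -23/8) → P = 427/16
  (37/149, -115/149) → P = 686/149
  (-56/11, -153/11) → P = 597/11
  (-217/19, -144/19) → P = 69/19

The binding constraints are -2x - 2y = 38 and -7x + 12y = -11.
Solving simultaneously gives x = -217/19, y = -144/19.

x = -217/19, y = -144/19, minimum P = 69/19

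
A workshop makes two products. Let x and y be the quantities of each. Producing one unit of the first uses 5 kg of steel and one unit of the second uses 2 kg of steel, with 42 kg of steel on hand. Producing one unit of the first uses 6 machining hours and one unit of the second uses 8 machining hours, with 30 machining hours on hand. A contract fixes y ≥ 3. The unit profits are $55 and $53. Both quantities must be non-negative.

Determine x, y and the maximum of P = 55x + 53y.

Corner points and P = 55x + 53y:
  (0, 15/4) → P = 795/4
  (0, 3) → P = 159
  (1, 3) → P = 214

x = 1, y = 3, maximum P = 214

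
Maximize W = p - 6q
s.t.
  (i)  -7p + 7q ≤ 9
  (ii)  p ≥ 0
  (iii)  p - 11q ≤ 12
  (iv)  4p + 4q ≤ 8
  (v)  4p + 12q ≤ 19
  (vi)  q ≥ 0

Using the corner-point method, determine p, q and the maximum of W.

p = 2, q = 0, maximum W = 2

Feasible corners and W = p - 6q:
  (0, 9/7) → W = -54/7
  (25/112, 169/112) → W = -989/112
  (0, 0) → W = 0
  (5/8, 11/8) → W = -61/8
  (2, 0) → W = 2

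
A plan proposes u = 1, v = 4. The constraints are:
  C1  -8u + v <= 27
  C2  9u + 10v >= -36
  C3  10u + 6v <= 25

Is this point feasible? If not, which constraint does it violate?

Constraint C3: 10u + 6v = 34, which is not ≤ 25. All other constraints are satisfied.

not feasible — violates C3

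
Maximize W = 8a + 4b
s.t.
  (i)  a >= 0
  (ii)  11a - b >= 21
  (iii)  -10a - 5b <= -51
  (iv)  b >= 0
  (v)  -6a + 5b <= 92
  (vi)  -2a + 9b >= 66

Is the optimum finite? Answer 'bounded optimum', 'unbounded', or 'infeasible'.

unbounded

From the feasible point (197/49, 1138/49), moving in the direction (9, 2) keeps every constraint satisfied while W increases without bound.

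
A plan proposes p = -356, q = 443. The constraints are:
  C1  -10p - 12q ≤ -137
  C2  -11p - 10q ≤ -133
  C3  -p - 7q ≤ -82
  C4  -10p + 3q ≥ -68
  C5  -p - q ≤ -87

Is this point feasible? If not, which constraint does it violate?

feasible

C1: -1756 ≤ -137 ✓
C2: -514 ≤ -133 ✓
C3: -2745 ≤ -82 ✓
C4: 4889 ≥ -68 ✓
C5: -87 ≤ -87 ✓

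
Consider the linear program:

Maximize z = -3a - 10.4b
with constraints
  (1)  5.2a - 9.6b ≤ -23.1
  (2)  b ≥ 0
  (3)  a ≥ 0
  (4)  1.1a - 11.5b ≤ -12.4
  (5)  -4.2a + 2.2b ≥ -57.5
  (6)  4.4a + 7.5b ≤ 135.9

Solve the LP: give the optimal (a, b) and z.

Feasible corners and z = -3a - 10.4b:
  (0, 77/32) → z = -1001/40
  (37713/2708, 6736/677) → z = -1966783/13540
  (0, 453/25) → z = -23556/125

a = 0, b = 77/32, maximum z = -1001/40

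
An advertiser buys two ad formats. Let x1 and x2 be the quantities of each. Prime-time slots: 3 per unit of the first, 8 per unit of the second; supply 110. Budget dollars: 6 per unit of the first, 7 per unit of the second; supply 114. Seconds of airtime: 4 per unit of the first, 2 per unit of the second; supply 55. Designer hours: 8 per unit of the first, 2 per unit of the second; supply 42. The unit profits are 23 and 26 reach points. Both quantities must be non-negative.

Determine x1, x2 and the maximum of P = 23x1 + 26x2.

x1 = 2, x2 = 13, maximum P = 384

Feasible corners and P = 23x1 + 26x2:
  (0, 0) → P = 0
  (0, 55/4) → P = 715/2
  (21/4, 0) → P = 483/4
  (2, 13) → P = 384

The optimum lies where 3x1 + 8x2 = 110 and 8x1 + 2x2 = 42.
Solving simultaneously gives x1 = 2, x2 = 13.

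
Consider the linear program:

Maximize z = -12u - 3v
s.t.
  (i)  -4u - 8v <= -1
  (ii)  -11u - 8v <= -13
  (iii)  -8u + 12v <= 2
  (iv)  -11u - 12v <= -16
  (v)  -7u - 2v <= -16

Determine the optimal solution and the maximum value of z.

Extreme points and z = -12u - 3v:
  (29/10, -53/40) → z = -1233/40
  (47/25, 71/50) → z = -1341/50
  (80/31, -32/31) → z = -864/31
The feasible region is unbounded (it extends along (2, -1), (3, 2)), but z strictly decreases along every unbounded feasible direction, so there is no improving ray and the maximum is attained at a vertex.

u = 47/25, v = 71/50, maximum z = -1341/50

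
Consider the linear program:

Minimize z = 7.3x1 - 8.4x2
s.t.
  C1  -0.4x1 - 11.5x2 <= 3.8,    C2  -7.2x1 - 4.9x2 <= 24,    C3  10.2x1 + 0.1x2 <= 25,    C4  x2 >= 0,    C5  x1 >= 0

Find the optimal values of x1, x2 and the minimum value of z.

x1 = 0, x2 = 250, minimum z = -2100

At the optimal vertex, 10.2x1 + 0.1x2 = 25 and x1 = 0.
Solving simultaneously gives x1 = 0, x2 = 250.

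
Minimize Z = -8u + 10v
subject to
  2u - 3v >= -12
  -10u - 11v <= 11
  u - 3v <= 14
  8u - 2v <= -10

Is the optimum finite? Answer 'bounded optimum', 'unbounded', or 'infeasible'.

bounded optimum

Vertices and Z = -8u + 10v:
  (-165/52, 49/26) → Z = 575/13
  (-3/10, 19/5) → Z = 202/5
  (-11/9, 1/9) → Z = 98/9
The feasible region has finitely many vertices and no improving ray; the minimum is 98/9 at (-11/9, 1/9).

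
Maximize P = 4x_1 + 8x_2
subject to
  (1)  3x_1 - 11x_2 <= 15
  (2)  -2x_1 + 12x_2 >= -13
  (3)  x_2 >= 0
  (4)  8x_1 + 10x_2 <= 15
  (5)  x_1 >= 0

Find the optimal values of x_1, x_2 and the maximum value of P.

Vertices and P = 4x_1 + 8x_2:
  (15/8, 0) → P = 15/2
  (0, 0) → P = 0
  (0, 3/2) → P = 12

x_1 = 0, x_2 = 3/2, maximum P = 12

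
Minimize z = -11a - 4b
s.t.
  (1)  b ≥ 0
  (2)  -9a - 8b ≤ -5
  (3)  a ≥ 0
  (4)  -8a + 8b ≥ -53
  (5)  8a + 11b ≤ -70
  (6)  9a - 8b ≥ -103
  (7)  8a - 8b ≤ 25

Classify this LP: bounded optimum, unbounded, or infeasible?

infeasible

The boundaries b = 0 and -9a - 8b = -5 meet at (5/9, 0), but that point violates 8a + 11b ≤ -70. Every candidate vertex is excluded by some other constraint, so the feasible region is empty.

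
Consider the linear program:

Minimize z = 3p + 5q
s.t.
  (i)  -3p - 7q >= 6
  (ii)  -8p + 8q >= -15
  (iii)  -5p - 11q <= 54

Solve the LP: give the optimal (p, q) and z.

p = -156, q = 66, minimum z = -138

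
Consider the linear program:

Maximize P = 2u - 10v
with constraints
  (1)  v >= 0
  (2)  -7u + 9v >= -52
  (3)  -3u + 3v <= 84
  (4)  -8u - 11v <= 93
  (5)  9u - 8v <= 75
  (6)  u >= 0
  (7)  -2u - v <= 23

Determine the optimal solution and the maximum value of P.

u = 52/7, v = 0, maximum P = 104/7

The optimum lies where v = 0 and -7u + 9v = -52.
Solving simultaneously gives u = 52/7, v = 0.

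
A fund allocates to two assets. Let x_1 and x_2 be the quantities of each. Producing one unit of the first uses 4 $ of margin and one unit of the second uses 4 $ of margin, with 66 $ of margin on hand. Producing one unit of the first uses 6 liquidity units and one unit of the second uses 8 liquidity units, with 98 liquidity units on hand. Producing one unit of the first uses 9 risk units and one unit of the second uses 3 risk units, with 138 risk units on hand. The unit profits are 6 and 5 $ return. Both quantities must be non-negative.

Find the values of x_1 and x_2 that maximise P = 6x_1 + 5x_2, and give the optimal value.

Vertices and P = 6x_1 + 5x_2:
  (0, 0) → P = 0
  (0, 49/4) → P = 245/4
  (46/3, 0) → P = 92
  (15, 1) → P = 95

x_1 = 15, x_2 = 1, maximum P = 95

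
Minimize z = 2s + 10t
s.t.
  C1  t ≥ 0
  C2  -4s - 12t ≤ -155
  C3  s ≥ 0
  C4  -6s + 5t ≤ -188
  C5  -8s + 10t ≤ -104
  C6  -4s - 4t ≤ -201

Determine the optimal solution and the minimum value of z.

s = 201/4, t = 0, minimum z = 201/2

Extreme points and z = 2s + 10t:
  (201/4, 0) → z = 201/2
  (68, 44) → z = 576
  (1757/44, 227/22) → z = 4027/22
The feasible region is unbounded (it extends along (5, 4), (1, 0)), but z strictly increases along every unbounded feasible direction, so there is no improving ray and the minimum is attained at a vertex.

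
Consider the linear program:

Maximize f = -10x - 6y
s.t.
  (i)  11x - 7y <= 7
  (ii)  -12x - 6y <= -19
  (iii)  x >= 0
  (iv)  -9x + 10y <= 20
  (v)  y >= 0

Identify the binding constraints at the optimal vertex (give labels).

Feasible corners and f = -10x - 6y:
  (7/6, 5/6) → f = -50/3
  (210/47, 283/47) → f = -3798/47
  (35/87, 137/58) → f = -1583/87

The maximum is at (7/6, 5/6). Substituting into each constraint, equality holds for (i) and (ii); the remaining constraints have slack.

(i) and (ii)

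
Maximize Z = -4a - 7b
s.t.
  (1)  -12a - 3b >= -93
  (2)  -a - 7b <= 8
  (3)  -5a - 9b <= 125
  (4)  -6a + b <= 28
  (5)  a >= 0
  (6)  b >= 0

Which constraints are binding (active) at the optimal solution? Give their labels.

Vertices and Z = -4a - 7b:
  (3/10, 149/5) → Z = -1049/5
  (31/4, 0) → Z = -31
  (0, 28) → Z = -196
  (0, 0) → Z = 0

The maximum is at (0, 0). Substituting into each constraint, equality holds for (5) and (6); the remaining constraints have slack.

(5) and (6)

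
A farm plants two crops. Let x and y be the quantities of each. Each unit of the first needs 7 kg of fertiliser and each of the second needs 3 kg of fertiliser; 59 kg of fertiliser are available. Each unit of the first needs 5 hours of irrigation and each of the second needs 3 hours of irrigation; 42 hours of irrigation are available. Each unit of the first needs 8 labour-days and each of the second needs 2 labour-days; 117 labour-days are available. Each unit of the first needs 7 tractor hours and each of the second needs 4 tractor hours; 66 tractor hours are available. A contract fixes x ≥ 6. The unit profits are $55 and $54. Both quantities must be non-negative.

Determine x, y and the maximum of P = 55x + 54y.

Extreme points and P = 55x + 54y:
  (42/5, 0) → P = 462
  (6, 0) → P = 330
  (6, 4) → P = 546

x = 6, y = 4, maximum P = 546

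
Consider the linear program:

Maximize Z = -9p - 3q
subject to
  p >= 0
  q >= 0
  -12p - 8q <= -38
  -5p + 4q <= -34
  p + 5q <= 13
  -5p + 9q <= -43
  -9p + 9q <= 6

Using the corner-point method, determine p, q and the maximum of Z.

Corner points and Z = -9p - 3q:
  (13, 0) → Z = -117
  (43/5, 0) → Z = -387/5
  (166/17, 11/17) → Z = -1527/17

At the optimal vertex, q = 0 and -5p + 9q = -43.
Solving simultaneously gives p = 43/5, q = 0.

p = 43/5, q = 0, maximum Z = -387/5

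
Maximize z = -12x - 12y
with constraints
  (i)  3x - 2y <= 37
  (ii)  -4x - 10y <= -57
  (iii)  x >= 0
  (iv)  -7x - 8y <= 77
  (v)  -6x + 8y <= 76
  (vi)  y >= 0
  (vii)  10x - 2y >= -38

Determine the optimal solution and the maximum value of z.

x = 0, y = 57/10, maximum z = -342/5

Vertices and z = -12x - 12y:
  (242/19, 23/38) → z = -3042/19
  (112/3, 75/2) → z = -898
  (0, 57/10) → z = -342/5
  (0, 19/2) → z = -114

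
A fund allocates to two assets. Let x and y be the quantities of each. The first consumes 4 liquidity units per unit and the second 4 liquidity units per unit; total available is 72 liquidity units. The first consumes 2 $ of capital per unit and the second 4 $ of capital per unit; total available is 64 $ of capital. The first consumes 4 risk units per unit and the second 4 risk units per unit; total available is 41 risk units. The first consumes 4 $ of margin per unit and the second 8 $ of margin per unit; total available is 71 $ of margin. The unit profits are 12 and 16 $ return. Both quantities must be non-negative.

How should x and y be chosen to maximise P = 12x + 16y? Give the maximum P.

Corner points and P = 12x + 16y:
  (0, 0) → P = 0
  (0, 71/8) → P = 142
  (41/4, 0) → P = 123
  (11/4, 15/2) → P = 153

x = 11/4, y = 15/2, maximum P = 153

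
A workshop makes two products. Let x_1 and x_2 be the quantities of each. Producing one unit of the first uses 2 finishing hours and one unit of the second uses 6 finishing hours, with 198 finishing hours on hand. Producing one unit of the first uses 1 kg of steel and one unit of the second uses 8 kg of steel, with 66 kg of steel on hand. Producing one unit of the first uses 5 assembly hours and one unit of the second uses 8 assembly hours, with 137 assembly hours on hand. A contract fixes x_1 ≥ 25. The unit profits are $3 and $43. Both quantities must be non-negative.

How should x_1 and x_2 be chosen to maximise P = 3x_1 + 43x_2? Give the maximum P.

x_1 = 25, x_2 = 3/2, maximum P = 279/2

Vertices and P = 3x_1 + 43x_2:
  (137/5, 0) → P = 411/5
  (25, 0) → P = 75
  (25, 3/2) → P = 279/2

The optimum lies where 5x_1 + 8x_2 = 137 and x_1 = 25.
Solving simultaneously gives x_1 = 25, x_2 = 3/2.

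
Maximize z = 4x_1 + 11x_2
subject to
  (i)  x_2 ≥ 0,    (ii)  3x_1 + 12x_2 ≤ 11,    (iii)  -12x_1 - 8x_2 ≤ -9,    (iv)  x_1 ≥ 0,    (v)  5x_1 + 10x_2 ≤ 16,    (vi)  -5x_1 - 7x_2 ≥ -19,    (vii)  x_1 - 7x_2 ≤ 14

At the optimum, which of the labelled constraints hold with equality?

(ii) and (v)

Corner points and z = 4x_1 + 11x_2:
  (3/4, 0) → z = 3
  (16/5, 0) → z = 64/5
  (1/6, 7/8) → z = 247/24
  (41/15, 7/30) → z = 27/2

The maximum is at (41/15, 7/30). Substituting into each constraint, equality holds for (ii) and (v); the remaining constraints have slack.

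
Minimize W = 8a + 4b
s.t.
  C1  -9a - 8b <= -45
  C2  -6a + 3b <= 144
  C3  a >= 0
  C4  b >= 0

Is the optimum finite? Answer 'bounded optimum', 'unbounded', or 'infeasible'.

Extreme points and W = 8a + 4b:
  (0, 45/8) → W = 45/2
  (5, 0) → W = 40
  (0, 48) → W = 192
The feasible region has finitely many vertices and no improving ray; the minimum is 45/2 at (0, 45/8).

bounded optimum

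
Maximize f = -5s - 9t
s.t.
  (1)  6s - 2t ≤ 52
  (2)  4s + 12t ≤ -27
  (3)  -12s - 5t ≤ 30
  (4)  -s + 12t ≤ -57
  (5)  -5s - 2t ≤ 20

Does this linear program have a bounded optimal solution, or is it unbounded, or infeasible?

Vertices and f = -5s - 9t:
  (57/8, -37/8) → f = 6
  (100/27, -134/9) → f = 3118/27
  (6, -17/4) → f = 33/4
  (-75/149, -714/149) → f = 6801/149
The feasible region has finitely many vertices and no improving ray; the maximum is 3118/27 at (100/27, -134/9).

bounded optimum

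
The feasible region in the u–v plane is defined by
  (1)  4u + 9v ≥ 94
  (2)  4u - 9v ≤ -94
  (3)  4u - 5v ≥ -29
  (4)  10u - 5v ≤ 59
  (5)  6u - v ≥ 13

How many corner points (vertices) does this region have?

3

Pairwise boundary intersections that survive every other constraint:
  (209/16, 65/4)
  (143/10, 84/5)
  (44/3, 263/15)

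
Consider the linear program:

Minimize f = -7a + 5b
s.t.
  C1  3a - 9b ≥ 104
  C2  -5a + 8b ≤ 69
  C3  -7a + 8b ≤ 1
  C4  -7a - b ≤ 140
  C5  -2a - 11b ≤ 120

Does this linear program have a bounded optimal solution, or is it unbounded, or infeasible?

unbounded

From the feasible point (64/51, -568/51), moving in the direction (9, 3) keeps every constraint satisfied while f decreases without bound.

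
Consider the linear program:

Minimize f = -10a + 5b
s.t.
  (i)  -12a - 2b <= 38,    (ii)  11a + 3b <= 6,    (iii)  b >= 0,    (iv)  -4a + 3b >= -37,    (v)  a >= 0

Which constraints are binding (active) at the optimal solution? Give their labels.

(ii) and (iii)

Feasible corners and f = -10a + 5b:
  (6/11, 0) → f = -60/11
  (0, 2) → f = 10
  (0, 0) → f = 0

The minimum is at (6/11, 0). Substituting into each constraint, equality holds for (ii) and (iii); the remaining constraints have slack.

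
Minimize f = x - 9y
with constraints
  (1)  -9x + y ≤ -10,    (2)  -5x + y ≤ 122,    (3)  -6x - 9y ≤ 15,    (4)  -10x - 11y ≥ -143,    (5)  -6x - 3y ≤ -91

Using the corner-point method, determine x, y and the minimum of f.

x = 143/9, y = -13/9, minimum f = 260/9

Extreme points and f = x - 9y:
  (121/2, -42) → f = 877/2
  (24, -53/3) → f = 183
  (143/9, -13/9) → f = 260/9

The binding constraints are -10x - 11y = -143 and -6x - 3y = -91.
Solving simultaneously gives x = 143/9, y = -13/9.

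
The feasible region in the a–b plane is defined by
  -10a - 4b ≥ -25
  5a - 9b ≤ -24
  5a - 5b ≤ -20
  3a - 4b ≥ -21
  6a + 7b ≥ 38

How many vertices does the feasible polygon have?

3

The feasible vertices (each the meet of two boundaries and inside every other half-plane) are:
  (4/13, 285/52)
  (1/2, 5)
  (1/9, 16/3)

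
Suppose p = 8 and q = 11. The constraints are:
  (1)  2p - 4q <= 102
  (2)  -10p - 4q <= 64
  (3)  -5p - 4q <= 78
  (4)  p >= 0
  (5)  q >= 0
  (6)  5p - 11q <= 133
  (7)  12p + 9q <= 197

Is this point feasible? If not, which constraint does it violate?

feasible

(1): -28 ≤ 102 ✓
(2): -124 ≤ 64 ✓
(3): -84 ≤ 78 ✓
(4): 8 ≥ 0 ✓
(5): 11 ≥ 0 ✓
(6): -81 ≤ 133 ✓
(7): 195 ≤ 197 ✓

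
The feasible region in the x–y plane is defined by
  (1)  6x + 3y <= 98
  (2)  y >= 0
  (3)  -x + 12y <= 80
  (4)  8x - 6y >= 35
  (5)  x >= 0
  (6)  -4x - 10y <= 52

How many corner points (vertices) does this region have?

Of the 15 pairwise boundary intersections, those satisfying every inequality are:
  (49/3, 0)
  (312/25, 578/75)
  (35/8, 0)
  (10, 15/2)

4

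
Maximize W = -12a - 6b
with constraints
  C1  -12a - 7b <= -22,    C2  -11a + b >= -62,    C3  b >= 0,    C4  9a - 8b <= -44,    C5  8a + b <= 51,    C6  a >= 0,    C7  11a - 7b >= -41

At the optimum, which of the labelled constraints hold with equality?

Corner points and W = -12a - 6b:
  (364/73, 811/73) → W = -9234/73
  (0, 11/2) → W = -33
  (316/67, 889/67) → W = -9126/67
  (0, 41/7) → W = -246/7

The maximum is at (0, 11/2). Substituting into each constraint, equality holds for C4 and C6; the remaining constraints have slack.

C4 and C6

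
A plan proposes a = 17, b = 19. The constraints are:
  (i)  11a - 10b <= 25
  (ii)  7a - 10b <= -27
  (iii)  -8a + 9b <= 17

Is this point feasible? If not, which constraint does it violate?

not feasible — violates (iii)

Constraint (iii): -8a + 9b = 35, which is not ≤ 17. All other constraints are satisfied.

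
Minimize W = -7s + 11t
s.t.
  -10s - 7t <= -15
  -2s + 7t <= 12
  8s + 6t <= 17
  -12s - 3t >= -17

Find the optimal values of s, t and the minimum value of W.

s = 37/27, t = 5/27, minimum W = -68/9

Extreme points and W = -7s + 11t:
  (1/4, 25/14) → W = 501/28
  (37/27, 5/27) → W = -68/9
  (47/68, 65/34) → W = 1101/68
  (17/16, 17/12) → W = 391/48

At the optimal vertex, -10s - 7t = -15 and -12s - 3t = -17.
Solving simultaneously gives s = 37/27, t = 5/27.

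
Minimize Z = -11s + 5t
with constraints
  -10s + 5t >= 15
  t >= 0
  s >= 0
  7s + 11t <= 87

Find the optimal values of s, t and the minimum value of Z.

s = 54/29, t = 195/29, minimum Z = 381/29

Corner points and Z = -11s + 5t:
  (0, 3) → Z = 15
  (54/29, 195/29) → Z = 381/29
  (0, 87/11) → Z = 435/11

The optimum lies where -10s + 5t = 15 and 7s + 11t = 87.
Solving simultaneously gives s = 54/29, t = 195/29.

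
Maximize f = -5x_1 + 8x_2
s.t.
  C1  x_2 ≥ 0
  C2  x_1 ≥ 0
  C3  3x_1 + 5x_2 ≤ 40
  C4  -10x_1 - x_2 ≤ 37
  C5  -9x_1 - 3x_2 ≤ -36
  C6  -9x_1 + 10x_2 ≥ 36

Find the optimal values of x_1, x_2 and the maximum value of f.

At the optimal vertex, 3x_1 + 5x_2 = 40 and -9x_1 - 3x_2 = -36.
Solving simultaneously gives x_1 = 5/3, x_2 = 7.

x_1 = 5/3, x_2 = 7, maximum f = 143/3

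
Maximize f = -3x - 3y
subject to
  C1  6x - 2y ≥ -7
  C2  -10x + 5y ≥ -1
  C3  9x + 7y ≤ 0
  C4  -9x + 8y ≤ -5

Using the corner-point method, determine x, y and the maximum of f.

At the optimal vertex, 6x - 2y = -7 and -10x + 5y = -1.
Solving simultaneously gives x = -37/10, y = -38/5.

x = -37/10, y = -38/5, maximum f = 339/10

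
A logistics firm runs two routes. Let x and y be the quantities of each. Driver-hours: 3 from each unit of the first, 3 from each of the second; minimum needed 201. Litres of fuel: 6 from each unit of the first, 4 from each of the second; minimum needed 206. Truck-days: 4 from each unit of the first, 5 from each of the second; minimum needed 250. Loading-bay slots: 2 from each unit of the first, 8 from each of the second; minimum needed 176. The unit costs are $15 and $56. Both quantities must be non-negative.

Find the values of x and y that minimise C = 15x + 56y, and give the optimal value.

x = 60, y = 7, minimum C = 1292

Feasible corners and C = 15x + 56y:
  (0, 67) → C = 3752
  (88, 0) → C = 1320
  (60, 7) → C = 1292
The feasible region is unbounded (it extends along (0, 1), (1, 0)), but C strictly increases along every unbounded feasible direction, so there is no improving ray and the minimum is attained at a vertex.

At the optimal vertex, 3x + 3y = 201 and 2x + 8y = 176.
Solving simultaneously gives x = 60, y = 7.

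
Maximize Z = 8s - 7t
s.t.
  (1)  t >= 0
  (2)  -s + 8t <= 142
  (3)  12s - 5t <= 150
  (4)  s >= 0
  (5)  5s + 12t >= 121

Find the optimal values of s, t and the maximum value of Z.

Vertices and Z = 8s - 7t:
  (1910/91, 1854/91) → Z = 2302/91
  (0, 71/4) → Z = -497/4
  (185/13, 54/13) → Z = 1102/13
  (0, 121/12) → Z = -847/12

s = 185/13, t = 54/13, maximum Z = 1102/13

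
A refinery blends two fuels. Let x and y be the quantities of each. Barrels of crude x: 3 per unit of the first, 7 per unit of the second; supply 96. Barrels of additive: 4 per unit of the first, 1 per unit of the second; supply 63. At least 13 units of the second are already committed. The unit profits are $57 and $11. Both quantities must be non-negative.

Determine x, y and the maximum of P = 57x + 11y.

Vertices and P = 57x + 11y:
  (0, 96/7) → P = 1056/7
  (0, 13) → P = 143
  (5/3, 13) → P = 238

The binding constraints are 3x + 7y = 96 and y = 13.
Solving simultaneously gives x = 5/3, y = 13.

x = 5/3, y = 13, maximum P = 238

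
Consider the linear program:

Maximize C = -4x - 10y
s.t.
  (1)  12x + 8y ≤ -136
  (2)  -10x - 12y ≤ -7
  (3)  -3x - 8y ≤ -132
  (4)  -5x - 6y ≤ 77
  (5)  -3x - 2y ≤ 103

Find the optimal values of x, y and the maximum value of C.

x = -382/11, y = 1299/44, maximum C = -3439/22

Extreme points and C = -4x - 10y:
  (-268/9, 83/3) → C = -1418/9
  (-382/11, 1299/44) → C = -3439/22
  (-625/8, 1051/16) → C = -2755/8
The feasible region is unbounded (it extends along (-2, 3)), but C strictly decreases along every unbounded feasible direction, so there is no improving ray and the maximum is attained at a vertex.

The binding constraints are -10x - 12y = -7 and -3x - 8y = -132.
Solving simultaneously gives x = -382/11, y = 1299/44.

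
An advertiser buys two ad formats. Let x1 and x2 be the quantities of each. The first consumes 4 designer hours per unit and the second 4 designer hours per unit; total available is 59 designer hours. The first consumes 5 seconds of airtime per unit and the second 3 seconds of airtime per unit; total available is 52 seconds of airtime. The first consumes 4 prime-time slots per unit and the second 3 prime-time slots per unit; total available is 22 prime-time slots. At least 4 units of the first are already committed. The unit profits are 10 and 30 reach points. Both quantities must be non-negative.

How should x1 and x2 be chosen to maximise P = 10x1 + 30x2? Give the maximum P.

x1 = 4, x2 = 2, maximum P = 100

Feasible corners and P = 10x1 + 30x2:
  (11/2, 0) → P = 55
  (4, 0) → P = 40
  (4, 2) → P = 100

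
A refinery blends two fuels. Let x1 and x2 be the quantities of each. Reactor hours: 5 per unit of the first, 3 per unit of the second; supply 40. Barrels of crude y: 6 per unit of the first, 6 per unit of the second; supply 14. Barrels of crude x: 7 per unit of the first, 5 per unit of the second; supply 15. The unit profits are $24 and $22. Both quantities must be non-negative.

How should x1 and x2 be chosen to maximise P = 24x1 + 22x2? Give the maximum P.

Corner points and P = 24x1 + 22x2:
  (0, 0) → P = 0
  (0, 7/3) → P = 154/3
  (15/7, 0) → P = 360/7
  (5/3, 2/3) → P = 164/3

At the optimal vertex, 6x1 + 6x2 = 14 and 7x1 + 5x2 = 15.
Solving simultaneously gives x1 = 5/3, x2 = 2/3.

x1 = 5/3, x2 = 2/3, maximum P = 164/3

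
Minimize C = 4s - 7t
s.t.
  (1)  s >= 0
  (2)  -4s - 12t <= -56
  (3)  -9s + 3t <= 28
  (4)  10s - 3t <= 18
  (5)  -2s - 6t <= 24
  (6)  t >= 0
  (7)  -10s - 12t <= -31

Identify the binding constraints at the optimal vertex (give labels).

Extreme points and C = 4s - 7t:
  (0, 14/3) → C = -98/3
  (0, 28/3) → C = -196/3
  (32/11, 122/33) → C = -470/33
  (46, 442/3) → C = -2542/3

The minimum is at (46, 442/3). Substituting into each constraint, equality holds for (3) and (4); the remaining constraints have slack.

(3) and (4)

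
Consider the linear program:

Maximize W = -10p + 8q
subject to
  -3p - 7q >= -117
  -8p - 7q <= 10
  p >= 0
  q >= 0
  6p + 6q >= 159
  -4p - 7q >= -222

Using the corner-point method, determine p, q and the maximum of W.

Corner points and W = -10p + 8q:
  (39, 0) → W = -390
  (137/8, 75/8) → W = -385/4
  (53/2, 0) → W = -265

p = 137/8, q = 75/8, maximum W = -385/4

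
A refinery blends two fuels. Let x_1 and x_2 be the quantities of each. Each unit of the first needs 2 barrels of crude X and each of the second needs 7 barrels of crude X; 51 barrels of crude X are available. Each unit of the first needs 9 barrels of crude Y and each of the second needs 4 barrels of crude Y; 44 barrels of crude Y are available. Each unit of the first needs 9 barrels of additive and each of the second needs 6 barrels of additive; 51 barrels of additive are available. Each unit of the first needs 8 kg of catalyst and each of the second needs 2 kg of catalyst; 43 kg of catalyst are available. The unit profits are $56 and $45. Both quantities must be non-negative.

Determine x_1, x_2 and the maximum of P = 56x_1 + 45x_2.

Corner points and P = 56x_1 + 45x_2:
  (0, 0) → P = 0
  (0, 51/7) → P = 2295/7
  (44/9, 0) → P = 2464/9
  (1, 7) → P = 371
  (10/3, 7/2) → P = 2065/6

The optimum lies where 2x_1 + 7x_2 = 51 and 9x_1 + 6x_2 = 51.
Solving simultaneously gives x_1 = 1, x_2 = 7.

x_1 = 1, x_2 = 7, maximum P = 371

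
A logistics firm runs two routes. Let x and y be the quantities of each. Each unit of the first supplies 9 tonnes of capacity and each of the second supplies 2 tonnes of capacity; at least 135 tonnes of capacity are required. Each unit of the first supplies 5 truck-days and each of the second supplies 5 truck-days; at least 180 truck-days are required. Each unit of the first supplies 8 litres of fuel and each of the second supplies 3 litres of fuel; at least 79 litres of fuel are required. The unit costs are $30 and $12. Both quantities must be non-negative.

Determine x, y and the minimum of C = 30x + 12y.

x = 9, y = 27, minimum C = 594

The feasible region is unbounded (it extends along (0, 1), (1, 0)), but C strictly increases along every unbounded feasible direction, so there is no improving ray and the minimum is attained at a vertex.

At the optimal vertex, 9x + 2y = 135 and 5x + 5y = 180.
Solving simultaneously gives x = 9, y = 27.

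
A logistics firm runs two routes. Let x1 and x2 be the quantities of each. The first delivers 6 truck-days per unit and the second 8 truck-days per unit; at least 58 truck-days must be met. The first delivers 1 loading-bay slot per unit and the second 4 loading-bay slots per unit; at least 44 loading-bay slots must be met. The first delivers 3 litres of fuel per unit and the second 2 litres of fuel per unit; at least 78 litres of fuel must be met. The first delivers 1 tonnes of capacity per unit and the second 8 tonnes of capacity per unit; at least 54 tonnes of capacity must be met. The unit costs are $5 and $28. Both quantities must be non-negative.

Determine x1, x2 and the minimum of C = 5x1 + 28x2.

x1 = 34, x2 = 5/2, minimum C = 240

Extreme points and C = 5x1 + 28x2:
  (0, 39) → C = 1092
  (54, 0) → C = 270
  (112/5, 27/5) → C = 1316/5
  (34, 5/2) → C = 240
The feasible region is unbounded (it extends along (0, 1), (1, 0)), but C strictly increases along every unbounded feasible direction, so there is no improving ray and the minimum is attained at a vertex.

The optimum lies where x1 + 4x2 = 44 and x1 + 8x2 = 54.
Solving simultaneously gives x1 = 34, x2 = 5/2.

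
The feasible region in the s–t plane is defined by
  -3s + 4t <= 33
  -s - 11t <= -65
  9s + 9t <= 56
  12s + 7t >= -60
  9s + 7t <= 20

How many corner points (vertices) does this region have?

3

Of the 10 pairwise boundary intersections, those satisfying every inequality are:
  (-103/37, 228/37)
  (-151/57, 119/19)
  (-235/92, 565/92)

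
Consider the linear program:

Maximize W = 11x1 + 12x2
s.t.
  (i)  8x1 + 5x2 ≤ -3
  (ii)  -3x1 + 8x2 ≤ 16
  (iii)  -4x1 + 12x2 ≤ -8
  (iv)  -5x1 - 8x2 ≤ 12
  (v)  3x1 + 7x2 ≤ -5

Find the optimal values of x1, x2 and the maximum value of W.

x1 = 4/41, x2 = -31/41, maximum W = -8

Extreme points and W = 11x1 + 12x2:
  (12/13, -27/13) → W = -192/13
  (4/41, -31/41) → W = -8
  (-20/23, -22/23) → W = -484/23
  (-1/16, -11/16) → W = -143/16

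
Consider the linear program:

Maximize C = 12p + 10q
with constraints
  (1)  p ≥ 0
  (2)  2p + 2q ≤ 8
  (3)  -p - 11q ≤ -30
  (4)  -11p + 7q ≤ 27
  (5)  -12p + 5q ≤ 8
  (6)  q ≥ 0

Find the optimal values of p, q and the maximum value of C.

p = 7/5, q = 13/5, maximum C = 214/5

Corner points and C = 12p + 10q:
  (7/5, 13/5) → C = 214/5
  (12/17, 56/17) → C = 704/17
  (62/137, 368/137) → C = 4424/137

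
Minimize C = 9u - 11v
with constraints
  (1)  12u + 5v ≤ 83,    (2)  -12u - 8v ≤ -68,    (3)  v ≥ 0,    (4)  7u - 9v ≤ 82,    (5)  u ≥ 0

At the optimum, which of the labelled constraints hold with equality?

(1) and (5)

Feasible corners and C = 9u - 11v:
  (83/12, 0) → C = 249/4
  (0, 83/5) → C = -913/5
  (17/3, 0) → C = 51
  (0, 17/2) → C = -187/2

The minimum is at (0, 83/5). Substituting into each constraint, equality holds for (1) and (5); the remaining constraints have slack.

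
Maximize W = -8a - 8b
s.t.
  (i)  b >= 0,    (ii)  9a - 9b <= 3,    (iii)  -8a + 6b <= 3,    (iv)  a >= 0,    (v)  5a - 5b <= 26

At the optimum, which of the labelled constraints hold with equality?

Vertices and W = -8a - 8b:
  (1/3, 0) → W = -8/3
  (0, 0) → W = 0
  (0, 1/2) → W = -4
The feasible region is unbounded (it extends along (1, 1), (3, 4)), but W strictly decreases along every unbounded feasible direction, so there is no improving ray and the maximum is attained at a vertex.

The maximum is at (0, 0). Substituting into each constraint, equality holds for (i) and (iv); the remaining constraints have slack.

(i) and (iv)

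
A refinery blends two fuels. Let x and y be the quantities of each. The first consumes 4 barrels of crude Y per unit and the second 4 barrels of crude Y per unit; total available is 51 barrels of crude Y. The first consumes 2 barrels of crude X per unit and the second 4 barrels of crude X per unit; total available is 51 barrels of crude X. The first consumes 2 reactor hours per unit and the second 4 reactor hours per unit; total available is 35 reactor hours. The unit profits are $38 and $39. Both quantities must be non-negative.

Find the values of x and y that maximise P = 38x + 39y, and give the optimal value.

x = 8, y = 19/4, maximum P = 1957/4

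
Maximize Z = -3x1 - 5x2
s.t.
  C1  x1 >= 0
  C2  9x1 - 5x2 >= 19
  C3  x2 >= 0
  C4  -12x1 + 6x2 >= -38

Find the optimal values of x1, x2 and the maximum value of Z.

x1 = 19/9, x2 = 0, maximum Z = -19/3

Feasible corners and Z = -3x1 - 5x2:
  (19/9, 0) → Z = -19/3
  (38/3, 19) → Z = -133
  (19/6, 0) → Z = -19/2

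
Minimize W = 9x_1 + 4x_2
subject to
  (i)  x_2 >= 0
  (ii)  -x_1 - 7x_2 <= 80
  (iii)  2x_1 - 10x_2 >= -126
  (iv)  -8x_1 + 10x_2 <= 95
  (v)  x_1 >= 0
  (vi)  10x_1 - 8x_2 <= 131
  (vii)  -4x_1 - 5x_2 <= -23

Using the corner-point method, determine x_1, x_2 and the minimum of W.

x_1 = 0, x_2 = 23/5, minimum W = 92/5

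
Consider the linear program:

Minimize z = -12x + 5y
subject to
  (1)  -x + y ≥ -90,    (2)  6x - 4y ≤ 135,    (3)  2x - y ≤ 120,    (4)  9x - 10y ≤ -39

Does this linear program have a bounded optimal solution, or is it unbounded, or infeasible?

unbounded

From the feasible point (345/2, 225), moving in the direction (1, 2) keeps every constraint satisfied while z decreases without bound.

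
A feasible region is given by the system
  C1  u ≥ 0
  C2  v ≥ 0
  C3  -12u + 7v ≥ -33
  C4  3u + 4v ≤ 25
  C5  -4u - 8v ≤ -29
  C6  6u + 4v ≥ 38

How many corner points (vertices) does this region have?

The feasible vertices (each the meet of two boundaries and inside every other half-plane) are:
  (307/69, 67/23)
  (199/45, 43/15)
  (13/3, 3)

3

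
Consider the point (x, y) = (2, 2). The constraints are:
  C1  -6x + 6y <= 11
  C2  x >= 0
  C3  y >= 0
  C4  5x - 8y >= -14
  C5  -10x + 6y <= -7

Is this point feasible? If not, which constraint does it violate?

C1: 0 ≤ 11 ✓
C2: 2 ≥ 0 ✓
C3: 2 ≥ 0 ✓
C4: -6 ≥ -14 ✓
C5: -8 ≤ -7 ✓

feasible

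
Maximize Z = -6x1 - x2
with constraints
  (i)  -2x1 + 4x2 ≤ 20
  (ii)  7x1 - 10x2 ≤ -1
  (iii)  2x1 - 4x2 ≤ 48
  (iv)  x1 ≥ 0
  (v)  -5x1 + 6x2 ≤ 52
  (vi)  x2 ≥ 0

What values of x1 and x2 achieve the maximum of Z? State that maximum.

The optimum lies where 7x1 - 10x2 = -1 and x1 = 0.
Solving simultaneously gives x1 = 0, x2 = 1/10.

x1 = 0, x2 = 1/10, maximum Z = -1/10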